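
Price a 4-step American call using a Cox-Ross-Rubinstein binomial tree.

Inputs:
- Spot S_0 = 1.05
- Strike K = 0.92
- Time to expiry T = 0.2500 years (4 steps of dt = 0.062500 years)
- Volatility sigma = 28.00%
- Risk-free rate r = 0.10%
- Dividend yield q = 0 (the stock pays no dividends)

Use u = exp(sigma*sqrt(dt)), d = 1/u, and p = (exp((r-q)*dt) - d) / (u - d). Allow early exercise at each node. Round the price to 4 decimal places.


dt = T/N = 0.062500
u = exp(sigma*sqrt(dt)) = 1.072508; d = 1/u = 0.932394
p = (exp((r-q)*dt) - d) / (u - d) = 0.482953
Discount per step: exp(-r*dt) = 0.999938
Stock lattice S(k, i) with i counting down-moves:
  k=0: S(0,0) = 1.0500
  k=1: S(1,0) = 1.1261; S(1,1) = 0.9790
  k=2: S(2,0) = 1.2078; S(2,1) = 1.0500; S(2,2) = 0.9128
  k=3: S(3,0) = 1.2954; S(3,1) = 1.1261; S(3,2) = 0.9790; S(3,3) = 0.8511
  k=4: S(4,0) = 1.3893; S(4,1) = 1.2078; S(4,2) = 1.0500; S(4,3) = 0.9128; S(4,4) = 0.7936
Terminal payoffs V(N, i) = max(S_T - K, 0):
  V(4,0) = 0.469286; V(4,1) = 0.287787; V(4,2) = 0.130000; V(4,3) = 0.000000; V(4,4) = 0.000000
Backward induction: V(k, i) = exp(-r*dt) * [p * V(k+1, i) + (1-p) * V(k+1, i+1)]; then take max(V_cont, immediate exercise) for American.
  V(3,0) = exp(-r*dt) * [p*0.469286 + (1-p)*0.287787] = 0.375419; exercise = 0.375362; V(3,0) = max -> 0.375419
  V(3,1) = exp(-r*dt) * [p*0.287787 + (1-p)*0.130000] = 0.206191; exercise = 0.206134; V(3,1) = max -> 0.206191
  V(3,2) = exp(-r*dt) * [p*0.130000 + (1-p)*0.000000] = 0.062780; exercise = 0.059014; V(3,2) = max -> 0.062780
  V(3,3) = exp(-r*dt) * [p*0.000000 + (1-p)*0.000000] = 0.000000; exercise = 0.000000; V(3,3) = max -> 0.000000
  V(2,0) = exp(-r*dt) * [p*0.375419 + (1-p)*0.206191] = 0.287902; exercise = 0.287787; V(2,0) = max -> 0.287902
  V(2,1) = exp(-r*dt) * [p*0.206191 + (1-p)*0.062780] = 0.132033; exercise = 0.130000; V(2,1) = max -> 0.132033
  V(2,2) = exp(-r*dt) * [p*0.062780 + (1-p)*0.000000] = 0.030318; exercise = 0.000000; V(2,2) = max -> 0.030318
  V(1,0) = exp(-r*dt) * [p*0.287902 + (1-p)*0.132033] = 0.207298; exercise = 0.206134; V(1,0) = max -> 0.207298
  V(1,1) = exp(-r*dt) * [p*0.132033 + (1-p)*0.030318] = 0.079436; exercise = 0.059014; V(1,1) = max -> 0.079436
  V(0,0) = exp(-r*dt) * [p*0.207298 + (1-p)*0.079436] = 0.141178; exercise = 0.130000; V(0,0) = max -> 0.141178

Answer: Price = V(0,0) = 0.1412


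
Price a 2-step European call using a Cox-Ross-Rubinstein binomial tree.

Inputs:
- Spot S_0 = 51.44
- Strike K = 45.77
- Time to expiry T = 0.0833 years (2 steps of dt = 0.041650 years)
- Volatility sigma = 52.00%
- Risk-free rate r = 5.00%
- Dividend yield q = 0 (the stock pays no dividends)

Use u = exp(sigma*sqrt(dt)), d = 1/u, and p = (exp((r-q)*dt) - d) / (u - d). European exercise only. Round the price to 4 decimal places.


dt = T/N = 0.041650
u = exp(sigma*sqrt(dt)) = 1.111959; d = 1/u = 0.899314
p = (exp((r-q)*dt) - d) / (u - d) = 0.483298
Discount per step: exp(-r*dt) = 0.997920
Stock lattice S(k, i) with i counting down-moves:
  k=0: S(0,0) = 51.4400
  k=1: S(1,0) = 57.1992; S(1,1) = 46.2607
  k=2: S(2,0) = 63.6031; S(2,1) = 51.4400; S(2,2) = 41.6029
Terminal payoffs V(N, i) = max(S_T - K, 0):
  V(2,0) = 17.833133; V(2,1) = 5.670000; V(2,2) = 0.000000
Backward induction: V(k, i) = exp(-r*dt) * [p * V(k+1, i) + (1-p) * V(k+1, i+1)].
  V(1,0) = exp(-r*dt) * [p*17.833133 + (1-p)*5.670000] = 11.524388
  V(1,1) = exp(-r*dt) * [p*5.670000 + (1-p)*0.000000] = 2.734596
  V(0,0) = exp(-r*dt) * [p*11.524388 + (1-p)*2.734596] = 6.968155

Answer: Price = V(0,0) = 6.9682


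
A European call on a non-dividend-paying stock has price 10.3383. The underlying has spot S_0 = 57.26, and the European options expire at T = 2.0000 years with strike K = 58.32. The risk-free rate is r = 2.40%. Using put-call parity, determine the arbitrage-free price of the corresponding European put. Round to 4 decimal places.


Put-call parity: C - P = S_0 * exp(-qT) - K * exp(-rT).
S_0 * exp(-qT) = 57.2600 * 1.00000000 = 57.26000000
K * exp(-rT) = 58.3200 * 0.95313379 = 55.58676246
P = C - S*exp(-qT) + K*exp(-rT)
P = 10.3383 - 57.26000000 + 55.58676246 = 8.6651

Answer: Put price = 8.6651


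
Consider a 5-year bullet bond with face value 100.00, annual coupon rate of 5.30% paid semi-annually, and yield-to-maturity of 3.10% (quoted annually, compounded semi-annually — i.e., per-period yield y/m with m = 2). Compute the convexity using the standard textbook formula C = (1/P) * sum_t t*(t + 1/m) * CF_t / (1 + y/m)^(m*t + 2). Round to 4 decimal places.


Answer: Convexity = 23.0440

Derivation:
Coupon per period c = face * coupon_rate / m = 2.650000
Periods per year m = 2; per-period yield y/m = 0.015500
Number of cashflows N = 10
Cashflows (t years, CF_t, discount factor 1/(1+y/m)^(m*t), PV):
  t = 0.5000: CF_t = 2.650000, DF = 0.984737, PV = 2.609552
  t = 1.0000: CF_t = 2.650000, DF = 0.969706, PV = 2.569721
  t = 1.5000: CF_t = 2.650000, DF = 0.954905, PV = 2.530499
  t = 2.0000: CF_t = 2.650000, DF = 0.940330, PV = 2.491874
  t = 2.5000: CF_t = 2.650000, DF = 0.925977, PV = 2.453840
  t = 3.0000: CF_t = 2.650000, DF = 0.911844, PV = 2.416386
  t = 3.5000: CF_t = 2.650000, DF = 0.897926, PV = 2.379504
  t = 4.0000: CF_t = 2.650000, DF = 0.884220, PV = 2.343184
  t = 4.5000: CF_t = 2.650000, DF = 0.870724, PV = 2.307419
  t = 5.0000: CF_t = 102.650000, DF = 0.857434, PV = 88.015605
Price P = sum_t PV_t = 110.117584
Convexity numerator sum_t t*(t + 1/m) * CF_t / (1+y/m)^(m*t + 2):
  t = 0.5000: term = 1.265249
  t = 1.0000: term = 3.737812
  t = 1.5000: term = 7.361520
  t = 2.0000: term = 12.081930
  t = 2.5000: term = 17.846278
  t = 3.0000: term = 24.603435
  t = 3.5000: term = 32.303870
  t = 4.0000: term = 40.899604
  t = 4.5000: term = 50.344170
  t = 5.0000: term = 2347.104979
Convexity = (1/P) * sum = 2537.548847 / 110.117584 = 23.043993


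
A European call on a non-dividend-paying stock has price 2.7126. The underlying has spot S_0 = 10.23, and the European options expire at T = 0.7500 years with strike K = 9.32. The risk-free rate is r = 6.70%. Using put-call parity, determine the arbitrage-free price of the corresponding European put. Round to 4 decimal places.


Put-call parity: C - P = S_0 * exp(-qT) - K * exp(-rT).
S_0 * exp(-qT) = 10.2300 * 1.00000000 = 10.23000000
K * exp(-rT) = 9.3200 * 0.95099165 = 8.86324215
P = C - S*exp(-qT) + K*exp(-rT)
P = 2.7126 - 10.23000000 + 8.86324215 = 1.3458

Answer: Put price = 1.3458


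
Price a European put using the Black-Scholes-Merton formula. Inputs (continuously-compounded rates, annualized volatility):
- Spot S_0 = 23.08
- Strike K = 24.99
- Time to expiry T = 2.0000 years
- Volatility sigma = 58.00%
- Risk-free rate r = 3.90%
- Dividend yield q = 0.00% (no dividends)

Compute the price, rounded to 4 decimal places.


Answer: Price = 7.3690

Derivation:
d1 = (ln(S/K) + (r - q + 0.5*sigma^2) * T) / (sigma * sqrt(T)) = 0.40828187
d2 = d1 - sigma * sqrt(T) = -0.41196200
exp(-rT) = 0.92496443; exp(-qT) = 1.00000000
P = K * exp(-rT) * N(-d2) - S_0 * exp(-qT) * N(-d1)
N(-d1) = 0.34153338; N(-d2) = 0.65981636
P = 24.9900 * 0.92496443 * 0.65981636 - 23.0800 * 1.00000000 * 0.34153338 = 7.3690


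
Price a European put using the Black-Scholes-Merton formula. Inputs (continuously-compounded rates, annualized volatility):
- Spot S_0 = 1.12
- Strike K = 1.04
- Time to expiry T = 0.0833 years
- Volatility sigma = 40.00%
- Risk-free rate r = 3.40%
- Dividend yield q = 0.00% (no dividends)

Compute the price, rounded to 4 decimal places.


Answer: Price = 0.0188

Derivation:
d1 = (ln(S/K) + (r - q + 0.5*sigma^2) * T) / (sigma * sqrt(T)) = 0.72417822
d2 = d1 - sigma * sqrt(T) = 0.60873126
exp(-rT) = 0.99717181; exp(-qT) = 1.00000000
P = K * exp(-rT) * N(-d2) - S_0 * exp(-qT) * N(-d1)
N(-d1) = 0.23447816; N(-d2) = 0.27135129
P = 1.0400 * 0.99717181 * 0.27135129 - 1.1200 * 1.00000000 * 0.23447816 = 0.0188


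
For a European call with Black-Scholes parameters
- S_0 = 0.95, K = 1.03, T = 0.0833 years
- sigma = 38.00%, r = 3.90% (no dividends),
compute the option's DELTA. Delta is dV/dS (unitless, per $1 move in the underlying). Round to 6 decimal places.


Answer: Delta = 0.256962

Derivation:
d1 = -0.6527412029; d2 = -0.7624158126
phi(d1) = 0.3223961945; exp(-qT) = 1.0000000000; exp(-rT) = 0.9967565713
N(d1) = 0.2569615674
Delta = exp(-qT) * N(d1) = 1.0000000000 * 0.2569615674 = 0.256962


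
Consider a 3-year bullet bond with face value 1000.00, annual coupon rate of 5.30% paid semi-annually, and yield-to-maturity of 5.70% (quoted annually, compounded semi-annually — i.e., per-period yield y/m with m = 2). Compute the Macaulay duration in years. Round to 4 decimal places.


Answer: Macaulay duration = 2.8117 years

Derivation:
Coupon per period c = face * coupon_rate / m = 26.500000
Periods per year m = 2; per-period yield y/m = 0.028500
Number of cashflows N = 6
Cashflows (t years, CF_t, discount factor 1/(1+y/m)^(m*t), PV):
  t = 0.5000: CF_t = 26.500000, DF = 0.972290, PV = 25.765678
  t = 1.0000: CF_t = 26.500000, DF = 0.945347, PV = 25.051705
  t = 1.5000: CF_t = 26.500000, DF = 0.919152, PV = 24.357515
  t = 2.0000: CF_t = 26.500000, DF = 0.893682, PV = 23.682562
  t = 2.5000: CF_t = 26.500000, DF = 0.868917, PV = 23.026312
  t = 3.0000: CF_t = 1026.500000, DF = 0.844840, PV = 867.227773
Price P = sum_t PV_t = 989.111546
Macaulay numerator sum_t t * PV_t:
  t * PV_t at t = 0.5000: 12.882839
  t * PV_t at t = 1.0000: 25.051705
  t * PV_t at t = 1.5000: 36.536273
  t * PV_t at t = 2.0000: 47.365125
  t * PV_t at t = 2.5000: 57.565781
  t * PV_t at t = 3.0000: 2601.683318
Macaulay duration D = (sum_t t * PV_t) / P = 2781.085041 / 989.111546 = 2.811700


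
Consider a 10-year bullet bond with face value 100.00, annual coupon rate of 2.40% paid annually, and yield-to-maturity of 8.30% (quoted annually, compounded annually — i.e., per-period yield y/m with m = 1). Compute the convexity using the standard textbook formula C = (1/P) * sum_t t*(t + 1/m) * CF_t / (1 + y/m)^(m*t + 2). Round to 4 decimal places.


Coupon per period c = face * coupon_rate / m = 2.400000
Periods per year m = 1; per-period yield y/m = 0.083000
Number of cashflows N = 10
Cashflows (t years, CF_t, discount factor 1/(1+y/m)^(m*t), PV):
  t = 1.0000: CF_t = 2.400000, DF = 0.923361, PV = 2.216066
  t = 2.0000: CF_t = 2.400000, DF = 0.852596, PV = 2.046229
  t = 3.0000: CF_t = 2.400000, DF = 0.787254, PV = 1.889409
  t = 4.0000: CF_t = 2.400000, DF = 0.726919, PV = 1.744606
  t = 5.0000: CF_t = 2.400000, DF = 0.671209, PV = 1.610901
  t = 6.0000: CF_t = 2.400000, DF = 0.619768, PV = 1.487444
  t = 7.0000: CF_t = 2.400000, DF = 0.572270, PV = 1.373447
  t = 8.0000: CF_t = 2.400000, DF = 0.528412, PV = 1.268188
  t = 9.0000: CF_t = 2.400000, DF = 0.487915, PV = 1.170995
  t = 10.0000: CF_t = 102.400000, DF = 0.450521, PV = 46.133392
Price P = sum_t PV_t = 60.940678
Convexity numerator sum_t t*(t + 1/m) * CF_t / (1+y/m)^(m*t + 2):
  t = 1.0000: term = 3.778817
  t = 2.0000: term = 10.467637
  t = 3.0000: term = 19.330817
  t = 4.0000: term = 29.748872
  t = 5.0000: term = 41.203423
  t = 6.0000: term = 53.263890
  t = 7.0000: term = 65.575734
  t = 8.0000: term = 77.850099
  t = 9.0000: term = 89.854685
  t = 10.0000: term = 4326.643998
Convexity = (1/P) * sum = 4717.717972 / 60.940678 = 77.414924

Answer: Convexity = 77.4149


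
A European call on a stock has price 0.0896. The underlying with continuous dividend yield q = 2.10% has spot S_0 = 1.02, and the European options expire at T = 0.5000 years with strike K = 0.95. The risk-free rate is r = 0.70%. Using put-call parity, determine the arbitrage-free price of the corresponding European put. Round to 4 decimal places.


Answer: Put price = 0.0269

Derivation:
Put-call parity: C - P = S_0 * exp(-qT) - K * exp(-rT).
S_0 * exp(-qT) = 1.0200 * 0.98955493 = 1.00934603
K * exp(-rT) = 0.9500 * 0.99650612 = 0.94668081
P = C - S*exp(-qT) + K*exp(-rT)
P = 0.0896 - 1.00934603 + 0.94668081 = 0.0269


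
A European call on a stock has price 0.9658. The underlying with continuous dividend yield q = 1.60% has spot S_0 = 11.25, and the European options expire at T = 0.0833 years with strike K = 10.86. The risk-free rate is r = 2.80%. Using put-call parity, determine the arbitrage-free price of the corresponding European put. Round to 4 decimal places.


Put-call parity: C - P = S_0 * exp(-qT) - K * exp(-rT).
S_0 * exp(-qT) = 11.2500 * 0.99866809 = 11.23501599
K * exp(-rT) = 10.8600 * 0.99767032 = 10.83469965
P = C - S*exp(-qT) + K*exp(-rT)
P = 0.9658 - 11.23501599 + 10.83469965 = 0.5655

Answer: Put price = 0.5655


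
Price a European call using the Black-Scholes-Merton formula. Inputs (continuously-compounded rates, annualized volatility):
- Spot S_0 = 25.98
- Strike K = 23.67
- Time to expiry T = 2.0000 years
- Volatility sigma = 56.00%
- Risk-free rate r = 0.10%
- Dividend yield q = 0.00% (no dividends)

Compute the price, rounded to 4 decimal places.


Answer: Price = 8.8666

Derivation:
d1 = (ln(S/K) + (r - q + 0.5*sigma^2) * T) / (sigma * sqrt(T)) = 0.51608515
d2 = d1 - sigma * sqrt(T) = -0.27587444
exp(-rT) = 0.99800200; exp(-qT) = 1.00000000
C = S_0 * exp(-qT) * N(d1) - K * exp(-rT) * N(d2)
N(d1) = 0.69710253; N(d2) = 0.39132225
C = 25.9800 * 1.00000000 * 0.69710253 - 23.6700 * 0.99800200 * 0.39132225 = 8.8666


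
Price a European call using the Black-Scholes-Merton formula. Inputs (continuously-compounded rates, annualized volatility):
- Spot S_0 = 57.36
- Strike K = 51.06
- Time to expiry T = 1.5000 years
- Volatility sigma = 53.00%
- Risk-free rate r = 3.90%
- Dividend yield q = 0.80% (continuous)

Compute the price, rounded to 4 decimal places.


d1 = (ln(S/K) + (r - q + 0.5*sigma^2) * T) / (sigma * sqrt(T)) = 0.57543103
d2 = d1 - sigma * sqrt(T) = -0.07368376
exp(-rT) = 0.94317824; exp(-qT) = 0.98807171
C = S_0 * exp(-qT) * N(d1) - K * exp(-rT) * N(d2)
N(d1) = 0.71750009; N(d2) = 0.47063101
C = 57.3600 * 0.98807171 * 0.71750009 - 51.0600 * 0.94317824 * 0.47063101 = 17.9999

Answer: Price = 17.9999


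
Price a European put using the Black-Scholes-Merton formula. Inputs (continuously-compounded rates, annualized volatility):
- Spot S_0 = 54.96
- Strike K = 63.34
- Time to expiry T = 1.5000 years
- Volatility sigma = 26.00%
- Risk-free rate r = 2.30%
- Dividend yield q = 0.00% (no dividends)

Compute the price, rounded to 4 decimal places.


Answer: Price = 10.8728

Derivation:
d1 = (ln(S/K) + (r - q + 0.5*sigma^2) * T) / (sigma * sqrt(T)) = -0.17809484
d2 = d1 - sigma * sqrt(T) = -0.49652851
exp(-rT) = 0.96608834; exp(-qT) = 1.00000000
P = K * exp(-rT) * N(-d2) - S_0 * exp(-qT) * N(-d1)
N(-d1) = 0.57067575; N(-d2) = 0.69023921
P = 63.3400 * 0.96608834 * 0.69023921 - 54.9600 * 1.00000000 * 0.57067575 = 10.8728


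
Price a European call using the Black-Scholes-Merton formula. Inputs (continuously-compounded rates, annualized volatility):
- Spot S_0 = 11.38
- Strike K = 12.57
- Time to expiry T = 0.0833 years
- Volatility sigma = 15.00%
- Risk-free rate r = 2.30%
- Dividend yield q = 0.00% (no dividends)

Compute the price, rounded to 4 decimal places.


d1 = (ln(S/K) + (r - q + 0.5*sigma^2) * T) / (sigma * sqrt(T)) = -2.23138709
d2 = d1 - sigma * sqrt(T) = -2.27467970
exp(-rT) = 0.99808593; exp(-qT) = 1.00000000
C = S_0 * exp(-qT) * N(d1) - K * exp(-rT) * N(d2)
N(d1) = 0.01282775; N(d2) = 0.01146258
C = 11.3800 * 1.00000000 * 0.01282775 - 12.5700 * 0.99808593 * 0.01146258 = 0.0022

Answer: Price = 0.0022


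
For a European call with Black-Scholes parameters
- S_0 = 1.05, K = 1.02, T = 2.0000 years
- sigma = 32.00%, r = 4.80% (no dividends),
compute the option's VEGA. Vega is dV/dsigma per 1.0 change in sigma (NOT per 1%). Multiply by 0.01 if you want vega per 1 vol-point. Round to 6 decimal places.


d1 = 0.5024602165; d2 = 0.0499118765
phi(d1) = 0.3516314504; exp(-qT) = 1.0000000000; exp(-rT) = 0.9084640161
Vega = S * exp(-qT) * phi(d1) * sqrt(T) = 1.0500 * 1.0000000000 * 0.3516314504 * 1.4142135624 = 0.522146

Answer: Vega = 0.522146


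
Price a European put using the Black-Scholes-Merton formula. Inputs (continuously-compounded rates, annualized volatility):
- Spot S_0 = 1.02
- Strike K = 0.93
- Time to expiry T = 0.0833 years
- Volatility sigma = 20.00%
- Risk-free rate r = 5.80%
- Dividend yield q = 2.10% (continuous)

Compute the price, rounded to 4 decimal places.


Answer: Price = 0.0011

Derivation:
d1 = (ln(S/K) + (r - q + 0.5*sigma^2) * T) / (sigma * sqrt(T)) = 1.68252888
d2 = d1 - sigma * sqrt(T) = 1.62480540
exp(-rT) = 0.99518025; exp(-qT) = 0.99825223
P = K * exp(-rT) * N(-d2) - S_0 * exp(-qT) * N(-d1)
N(-d1) = 0.04623316; N(-d2) = 0.05210201
P = 0.9300 * 0.99518025 * 0.05210201 - 1.0200 * 0.99825223 * 0.04623316 = 0.0011


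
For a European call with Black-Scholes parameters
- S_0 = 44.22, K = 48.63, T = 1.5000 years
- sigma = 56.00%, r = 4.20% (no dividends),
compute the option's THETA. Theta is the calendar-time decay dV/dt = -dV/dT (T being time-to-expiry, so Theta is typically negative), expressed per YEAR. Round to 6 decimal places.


Answer: Theta = -4.528168

Derivation:
d1 = 0.2961791060; d2 = -0.3896780220
phi(d1) = 0.3818224517; exp(-qT) = 1.0000000000; exp(-rT) = 0.9389434737
Theta = -S*exp(-qT)*phi(d1)*sigma/(2*sqrt(T)) - r*K*exp(-rT)*N(d2) + q*S*exp(-qT)*N(d1)
N(d1) = 0.6164533478; N(d2) = 0.3483873251; sqrt(T) = 1.2247448714
Term 1 = -44.2200 * 1.0000000000 * 0.3818224517 * 0.5600 / (2 * 1.2247448714) = -3.8600470828
Term 2 = -0.0420 * 48.6300 * 0.9389434737 * 0.3483873251 = -0.6681213560
Term 3 = 0 (no dividend yield, q = 0)
Theta = -3.8600470828 + (-0.6681213560) + (0.0000000000) = -4.528168


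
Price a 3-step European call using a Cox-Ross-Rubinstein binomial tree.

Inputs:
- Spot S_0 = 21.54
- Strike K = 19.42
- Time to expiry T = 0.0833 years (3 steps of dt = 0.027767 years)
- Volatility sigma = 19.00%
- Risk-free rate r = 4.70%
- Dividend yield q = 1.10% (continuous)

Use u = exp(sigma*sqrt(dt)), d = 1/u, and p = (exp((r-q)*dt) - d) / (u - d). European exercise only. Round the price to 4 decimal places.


Answer: Price = V(0,0) = 2.1762

Derivation:
dt = T/N = 0.027767
u = exp(sigma*sqrt(dt)) = 1.032167; d = 1/u = 0.968836
p = (exp((r-q)*dt) - d) / (u - d) = 0.507877
Discount per step: exp(-r*dt) = 0.998696
Stock lattice S(k, i) with i counting down-moves:
  k=0: S(0,0) = 21.5400
  k=1: S(1,0) = 22.2329; S(1,1) = 20.8687
  k=2: S(2,0) = 22.9480; S(2,1) = 21.5400; S(2,2) = 20.2184
  k=3: S(3,0) = 23.6862; S(3,1) = 22.2329; S(3,2) = 20.8687; S(3,3) = 19.5883
Terminal payoffs V(N, i) = max(S_T - K, 0):
  V(3,0) = 4.266202; V(3,1) = 2.812874; V(3,2) = 1.448719; V(3,3) = 0.168265
Backward induction: V(k, i) = exp(-r*dt) * [p * V(k+1, i) + (1-p) * V(k+1, i+1)].
  V(2,0) = exp(-r*dt) * [p*4.266202 + (1-p)*2.812874] = 3.546355
  V(2,1) = exp(-r*dt) * [p*2.812874 + (1-p)*1.448719] = 2.138749
  V(2,2) = exp(-r*dt) * [p*1.448719 + (1-p)*0.168265] = 0.817511
  V(1,0) = exp(-r*dt) * [p*3.546355 + (1-p)*2.138749] = 2.849918
  V(1,1) = exp(-r*dt) * [p*2.138749 + (1-p)*0.817511] = 1.486596
  V(0,0) = exp(-r*dt) * [p*2.849918 + (1-p)*1.486596] = 2.176155


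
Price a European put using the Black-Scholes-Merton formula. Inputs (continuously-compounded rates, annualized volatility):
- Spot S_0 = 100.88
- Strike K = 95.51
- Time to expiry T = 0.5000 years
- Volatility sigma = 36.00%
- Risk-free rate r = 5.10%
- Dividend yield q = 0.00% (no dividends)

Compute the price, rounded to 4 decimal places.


Answer: Price = 6.4167

Derivation:
d1 = (ln(S/K) + (r - q + 0.5*sigma^2) * T) / (sigma * sqrt(T)) = 0.44233747
d2 = d1 - sigma * sqrt(T) = 0.18777903
exp(-rT) = 0.97482238; exp(-qT) = 1.00000000
P = K * exp(-rT) * N(-d2) - S_0 * exp(-qT) * N(-d1)
N(-d1) = 0.32912251; N(-d2) = 0.42552494
P = 95.5100 * 0.97482238 * 0.42552494 - 100.8800 * 1.00000000 * 0.32912251 = 6.4167


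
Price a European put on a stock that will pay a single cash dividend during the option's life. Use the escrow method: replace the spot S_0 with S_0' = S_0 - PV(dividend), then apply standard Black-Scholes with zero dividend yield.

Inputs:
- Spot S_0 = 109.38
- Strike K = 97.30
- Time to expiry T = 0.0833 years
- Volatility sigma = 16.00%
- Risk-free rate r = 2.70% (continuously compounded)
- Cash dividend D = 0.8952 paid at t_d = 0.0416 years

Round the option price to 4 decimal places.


PV(D) = D * exp(-r * t_d) = 0.8952 * 0.99887743 = 0.89419508
S_0' = S_0 - PV(D) = 109.3800 - 0.89419508 = 108.48580492
d1 = (ln(S_0'/K) + (r + sigma^2/2)*T) / (sigma*sqrt(T)) = 2.42829451
d2 = d1 - sigma*sqrt(T) = 2.38211572
exp(-rT) = 0.99775343
N(-d1) = 0.00758501; N(-d2) = 0.00860674
P = K * exp(-rT) * N(-d2) - S_0' * N(-d1) = 97.3000 * 0.99775343 * 0.00860674 - 108.48580492 * 0.00758501 = 0.0127

Answer: Price = 0.0127


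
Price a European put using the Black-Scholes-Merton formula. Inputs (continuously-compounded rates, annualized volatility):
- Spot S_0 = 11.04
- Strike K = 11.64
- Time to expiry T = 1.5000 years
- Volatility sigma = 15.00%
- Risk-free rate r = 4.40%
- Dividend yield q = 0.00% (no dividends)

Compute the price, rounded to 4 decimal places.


d1 = (ln(S/K) + (r - q + 0.5*sigma^2) * T) / (sigma * sqrt(T)) = 0.16304130
d2 = d1 - sigma * sqrt(T) = -0.02067044
exp(-rT) = 0.93613086; exp(-qT) = 1.00000000
P = K * exp(-rT) * N(-d2) - S_0 * exp(-qT) * N(-d1)
N(-d1) = 0.43524296; N(-d2) = 0.50824572
P = 11.6400 * 0.93613086 * 0.50824572 - 11.0400 * 1.00000000 * 0.43524296 = 0.7330

Answer: Price = 0.7330


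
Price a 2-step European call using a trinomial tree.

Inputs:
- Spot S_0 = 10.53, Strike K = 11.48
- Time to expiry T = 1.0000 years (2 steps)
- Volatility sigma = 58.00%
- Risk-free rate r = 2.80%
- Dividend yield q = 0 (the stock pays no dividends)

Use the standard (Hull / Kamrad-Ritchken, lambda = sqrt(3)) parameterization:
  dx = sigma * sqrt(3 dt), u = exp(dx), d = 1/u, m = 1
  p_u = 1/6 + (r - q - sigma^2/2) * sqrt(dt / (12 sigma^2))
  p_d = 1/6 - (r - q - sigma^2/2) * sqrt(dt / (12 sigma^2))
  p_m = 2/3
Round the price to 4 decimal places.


Answer: Price = V(0,0) = 1.9427

Derivation:
dt = T/N = 0.500000; dx = sigma*sqrt(3*dt) = 0.710352
u = exp(dx) = 2.034707; d = 1/u = 0.491471
p_u = 0.117325, p_m = 0.666667, p_d = 0.216008
Discount per step: exp(-r*dt) = 0.986098
Stock lattice S(k, j) with j the centered position index:
  k=0: S(0,+0) = 10.5300
  k=1: S(1,-1) = 5.1752; S(1,+0) = 10.5300; S(1,+1) = 21.4255
  k=2: S(2,-2) = 2.5435; S(2,-1) = 5.1752; S(2,+0) = 10.5300; S(2,+1) = 21.4255; S(2,+2) = 43.5946
Terminal payoffs V(N, j) = max(S_T - K, 0):
  V(2,-2) = 0.000000; V(2,-1) = 0.000000; V(2,+0) = 0.000000; V(2,+1) = 9.945469; V(2,+2) = 32.114560
Backward induction: V(k, j) = exp(-r*dt) * [p_u * V(k+1, j+1) + p_m * V(k+1, j) + p_d * V(k+1, j-1)]
  V(1,-1) = exp(-r*dt) * [p_u*0.000000 + p_m*0.000000 + p_d*0.000000] = 0.000000
  V(1,+0) = exp(-r*dt) * [p_u*9.945469 + p_m*0.000000 + p_d*0.000000] = 1.150629
  V(1,+1) = exp(-r*dt) * [p_u*32.114560 + p_m*9.945469 + p_d*0.000000] = 10.253591
  V(0,+0) = exp(-r*dt) * [p_u*10.253591 + p_m*1.150629 + p_d*0.000000] = 1.942699


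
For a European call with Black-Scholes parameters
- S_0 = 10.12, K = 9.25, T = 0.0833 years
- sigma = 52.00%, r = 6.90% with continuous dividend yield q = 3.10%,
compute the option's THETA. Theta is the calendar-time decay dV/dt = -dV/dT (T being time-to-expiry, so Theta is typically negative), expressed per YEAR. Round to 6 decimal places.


Answer: Theta = -3.061130

Derivation:
d1 = 0.6950756006; d2 = 0.5449945558
phi(d1) = 0.3133283557; exp(-qT) = 0.9974210313; exp(-rT) = 0.9942687864
Theta = -S*exp(-qT)*phi(d1)*sigma/(2*sqrt(T)) - r*K*exp(-rT)*N(d2) + q*S*exp(-qT)*N(d1)
N(d1) = 0.7564960377; N(d2) = 0.7071213690; sqrt(T) = 0.2886173938
Term 1 = -10.1200 * 0.9974210313 * 0.3133283557 * 0.5200 / (2 * 0.2886173938) = -2.8491123859
Term 2 = -0.0690 * 9.2500 * 0.9942687864 * 0.7071213690 = -0.4487336012
Term 3 = 0.0310 * 10.1200 * 0.9974210313 * 0.7564960377 = 0.2367158756
Theta = -2.8491123859 + (-0.4487336012) + (0.2367158756) = -3.061130


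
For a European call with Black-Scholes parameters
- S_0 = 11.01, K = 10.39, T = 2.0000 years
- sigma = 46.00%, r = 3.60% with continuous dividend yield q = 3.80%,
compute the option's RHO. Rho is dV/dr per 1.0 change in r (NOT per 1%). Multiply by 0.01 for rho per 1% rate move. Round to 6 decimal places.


Answer: Rho = 7.817048

Derivation:
d1 = 0.4082160430; d2 = -0.2423221957
phi(d1) = 0.3670494488; exp(-qT) = 0.9268162066; exp(-rT) = 0.9305308958
N(d2) = 0.4042652583
Rho = K*T*exp(-rT)*N(d2) = 10.3900 * 2.0000 * 0.9305308958 * 0.4042652583 = 7.817048


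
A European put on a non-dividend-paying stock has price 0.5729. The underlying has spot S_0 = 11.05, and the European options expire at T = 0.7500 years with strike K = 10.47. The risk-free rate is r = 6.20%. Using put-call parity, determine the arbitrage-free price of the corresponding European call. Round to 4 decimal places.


Answer: Call price = 1.6286

Derivation:
Put-call parity: C - P = S_0 * exp(-qT) - K * exp(-rT).
S_0 * exp(-qT) = 11.0500 * 1.00000000 = 11.05000000
K * exp(-rT) = 10.4700 * 0.95456456 = 9.99429095
C = P + S*exp(-qT) - K*exp(-rT)
C = 0.5729 + 11.05000000 - 9.99429095 = 1.6286


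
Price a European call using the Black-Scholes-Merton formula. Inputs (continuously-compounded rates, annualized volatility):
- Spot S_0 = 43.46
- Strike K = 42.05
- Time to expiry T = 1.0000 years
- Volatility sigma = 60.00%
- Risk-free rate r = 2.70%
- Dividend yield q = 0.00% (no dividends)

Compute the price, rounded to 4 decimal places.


d1 = (ln(S/K) + (r - q + 0.5*sigma^2) * T) / (sigma * sqrt(T)) = 0.39996931
d2 = d1 - sigma * sqrt(T) = -0.20003069
exp(-rT) = 0.97336124; exp(-qT) = 1.00000000
C = S_0 * exp(-qT) * N(d1) - K * exp(-rT) * N(d2)
N(d1) = 0.65541044; N(d2) = 0.42072829
C = 43.4600 * 1.00000000 * 0.65541044 - 42.0500 * 0.97336124 * 0.42072829 = 11.2638

Answer: Price = 11.2638


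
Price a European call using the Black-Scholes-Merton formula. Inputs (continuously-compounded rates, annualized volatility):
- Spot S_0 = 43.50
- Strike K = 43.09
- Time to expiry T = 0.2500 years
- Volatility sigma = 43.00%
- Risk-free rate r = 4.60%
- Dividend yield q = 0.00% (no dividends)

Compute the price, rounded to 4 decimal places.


d1 = (ln(S/K) + (r - q + 0.5*sigma^2) * T) / (sigma * sqrt(T)) = 0.20503482
d2 = d1 - sigma * sqrt(T) = -0.00996518
exp(-rT) = 0.98856587; exp(-qT) = 1.00000000
C = S_0 * exp(-qT) * N(d1) - K * exp(-rT) * N(d2)
N(d1) = 0.58122754; N(d2) = 0.49602453
C = 43.5000 * 1.00000000 * 0.58122754 - 43.0900 * 0.98856587 * 0.49602453 = 4.1541

Answer: Price = 4.1541


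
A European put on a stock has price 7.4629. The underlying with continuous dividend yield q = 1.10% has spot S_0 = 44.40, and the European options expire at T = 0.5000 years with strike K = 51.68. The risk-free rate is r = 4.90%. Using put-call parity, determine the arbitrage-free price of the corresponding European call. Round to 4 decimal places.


Answer: Call price = 1.1901

Derivation:
Put-call parity: C - P = S_0 * exp(-qT) - K * exp(-rT).
S_0 * exp(-qT) = 44.4000 * 0.99451510 = 44.15647032
K * exp(-rT) = 51.6800 * 0.97579769 = 50.42922456
C = P + S*exp(-qT) - K*exp(-rT)
C = 7.4629 + 44.15647032 - 50.42922456 = 1.1901


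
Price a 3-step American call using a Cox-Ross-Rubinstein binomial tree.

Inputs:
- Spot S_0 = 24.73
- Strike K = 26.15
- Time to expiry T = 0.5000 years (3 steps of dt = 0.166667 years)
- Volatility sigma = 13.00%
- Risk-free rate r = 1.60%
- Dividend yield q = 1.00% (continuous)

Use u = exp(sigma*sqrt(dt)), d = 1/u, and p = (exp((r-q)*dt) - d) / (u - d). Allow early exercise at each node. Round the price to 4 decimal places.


dt = T/N = 0.166667
u = exp(sigma*sqrt(dt)) = 1.054506; d = 1/u = 0.948311
p = (exp((r-q)*dt) - d) / (u - d) = 0.496156
Discount per step: exp(-r*dt) = 0.997337
Stock lattice S(k, i) with i counting down-moves:
  k=0: S(0,0) = 24.7300
  k=1: S(1,0) = 26.0779; S(1,1) = 23.4517
  k=2: S(2,0) = 27.4993; S(2,1) = 24.7300; S(2,2) = 22.2396
  k=3: S(3,0) = 28.9982; S(3,1) = 26.0779; S(3,2) = 23.4517; S(3,3) = 21.0900
Terminal payoffs V(N, i) = max(S_T - K, 0):
  V(3,0) = 2.848205; V(3,1) = 0.000000; V(3,2) = 0.000000; V(3,3) = 0.000000
Backward induction: V(k, i) = exp(-r*dt) * [p * V(k+1, i) + (1-p) * V(k+1, i+1)]; then take max(V_cont, immediate exercise) for American.
  V(2,0) = exp(-r*dt) * [p*2.848205 + (1-p)*0.000000] = 1.409392; exercise = 1.349330; V(2,0) = max -> 1.409392
  V(2,1) = exp(-r*dt) * [p*0.000000 + (1-p)*0.000000] = 0.000000; exercise = 0.000000; V(2,1) = max -> 0.000000
  V(2,2) = exp(-r*dt) * [p*0.000000 + (1-p)*0.000000] = 0.000000; exercise = 0.000000; V(2,2) = max -> 0.000000
  V(1,0) = exp(-r*dt) * [p*1.409392 + (1-p)*0.000000] = 0.697416; exercise = 0.000000; V(1,0) = max -> 0.697416
  V(1,1) = exp(-r*dt) * [p*0.000000 + (1-p)*0.000000] = 0.000000; exercise = 0.000000; V(1,1) = max -> 0.000000
  V(0,0) = exp(-r*dt) * [p*0.697416 + (1-p)*0.000000] = 0.345106; exercise = 0.000000; V(0,0) = max -> 0.345106

Answer: Price = V(0,0) = 0.3451


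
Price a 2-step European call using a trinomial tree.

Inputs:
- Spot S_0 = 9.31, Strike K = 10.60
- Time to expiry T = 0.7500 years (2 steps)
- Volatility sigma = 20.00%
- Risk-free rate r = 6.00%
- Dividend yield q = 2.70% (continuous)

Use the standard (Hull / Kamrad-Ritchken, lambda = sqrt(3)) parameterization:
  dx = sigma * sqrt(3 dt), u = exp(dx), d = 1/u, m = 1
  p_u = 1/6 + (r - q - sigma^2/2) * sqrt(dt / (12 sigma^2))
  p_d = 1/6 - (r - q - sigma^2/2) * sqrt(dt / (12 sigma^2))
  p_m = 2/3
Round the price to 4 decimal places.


Answer: Price = V(0,0) = 0.3168

Derivation:
dt = T/N = 0.375000; dx = sigma*sqrt(3*dt) = 0.212132
u = exp(dx) = 1.236311; d = 1/u = 0.808858
p_u = 0.178157, p_m = 0.666667, p_d = 0.155176
Discount per step: exp(-r*dt) = 0.977751
Stock lattice S(k, j) with j the centered position index:
  k=0: S(0,+0) = 9.3100
  k=1: S(1,-1) = 7.5305; S(1,+0) = 9.3100; S(1,+1) = 11.5101
  k=2: S(2,-2) = 6.0911; S(2,-1) = 7.5305; S(2,+0) = 9.3100; S(2,+1) = 11.5101; S(2,+2) = 14.2300
Terminal payoffs V(N, j) = max(S_T - K, 0):
  V(2,-2) = 0.000000; V(2,-1) = 0.000000; V(2,+0) = 0.000000; V(2,+1) = 0.910056; V(2,+2) = 3.630011
Backward induction: V(k, j) = exp(-r*dt) * [p_u * V(k+1, j+1) + p_m * V(k+1, j) + p_d * V(k+1, j-1)]
  V(1,-1) = exp(-r*dt) * [p_u*0.000000 + p_m*0.000000 + p_d*0.000000] = 0.000000
  V(1,+0) = exp(-r*dt) * [p_u*0.910056 + p_m*0.000000 + p_d*0.000000] = 0.158526
  V(1,+1) = exp(-r*dt) * [p_u*3.630011 + p_m*0.910056 + p_d*0.000000] = 1.225530
  V(0,+0) = exp(-r*dt) * [p_u*1.225530 + p_m*0.158526 + p_d*0.000000] = 0.316812


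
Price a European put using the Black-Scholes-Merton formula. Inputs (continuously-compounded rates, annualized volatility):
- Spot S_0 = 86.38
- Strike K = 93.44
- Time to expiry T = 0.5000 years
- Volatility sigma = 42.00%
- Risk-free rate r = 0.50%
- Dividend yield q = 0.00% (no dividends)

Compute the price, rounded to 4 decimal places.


d1 = (ln(S/K) + (r - q + 0.5*sigma^2) * T) / (sigma * sqrt(T)) = -0.10762620
d2 = d1 - sigma * sqrt(T) = -0.40461105
exp(-rT) = 0.99750312; exp(-qT) = 1.00000000
P = K * exp(-rT) * N(-d2) - S_0 * exp(-qT) * N(-d1)
N(-d1) = 0.54285389; N(-d2) = 0.65711828
P = 93.4400 * 0.99750312 * 0.65711828 - 86.3800 * 1.00000000 * 0.54285389 = 14.3561

Answer: Price = 14.3561


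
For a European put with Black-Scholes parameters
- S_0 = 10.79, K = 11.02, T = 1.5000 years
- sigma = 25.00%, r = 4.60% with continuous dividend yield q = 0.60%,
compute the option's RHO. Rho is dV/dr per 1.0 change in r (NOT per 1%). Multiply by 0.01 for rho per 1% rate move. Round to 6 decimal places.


Answer: Rho = -7.874077

Derivation:
d1 = 0.2801660249; d2 = -0.0260201929
phi(d1) = 0.3835884546; exp(-qT) = 0.9910403788; exp(-rT) = 0.9333266801
N(-d2) = 0.5103793839
Rho = -K*T*exp(-rT)*N(-d2) = -11.0200 * 1.5000 * 0.9333266801 * 0.5103793839 = -7.874077


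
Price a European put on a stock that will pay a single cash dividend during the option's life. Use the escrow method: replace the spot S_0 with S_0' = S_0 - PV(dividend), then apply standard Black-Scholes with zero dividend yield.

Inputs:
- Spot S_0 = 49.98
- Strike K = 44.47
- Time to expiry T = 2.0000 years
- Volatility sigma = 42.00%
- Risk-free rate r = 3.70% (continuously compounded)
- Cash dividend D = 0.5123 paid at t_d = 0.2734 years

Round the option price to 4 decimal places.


PV(D) = D * exp(-r * t_d) = 0.5123 * 0.98993519 = 0.50714380
S_0' = S_0 - PV(D) = 49.9800 - 0.50714380 = 49.47285620
d1 = (ln(S_0'/K) + (r + sigma^2/2)*T) / (sigma*sqrt(T)) = 0.60105651
d2 = d1 - sigma*sqrt(T) = 0.00708682
exp(-rT) = 0.92867169
N(-d1) = 0.27390117; N(-d2) = 0.49717279
P = K * exp(-rT) * N(-d2) - S_0' * N(-d1) = 44.4700 * 0.92867169 * 0.49717279 - 49.47285620 * 0.27390117 = 6.9816

Answer: Price = 6.9816


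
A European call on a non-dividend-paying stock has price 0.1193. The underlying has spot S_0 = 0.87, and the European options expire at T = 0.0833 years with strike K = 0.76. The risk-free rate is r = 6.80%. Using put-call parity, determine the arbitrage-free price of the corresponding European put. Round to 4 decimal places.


Answer: Put price = 0.0050

Derivation:
Put-call parity: C - P = S_0 * exp(-qT) - K * exp(-rT).
S_0 * exp(-qT) = 0.8700 * 1.00000000 = 0.87000000
K * exp(-rT) = 0.7600 * 0.99435161 = 0.75570723
P = C - S*exp(-qT) + K*exp(-rT)
P = 0.1193 - 0.87000000 + 0.75570723 = 0.0050


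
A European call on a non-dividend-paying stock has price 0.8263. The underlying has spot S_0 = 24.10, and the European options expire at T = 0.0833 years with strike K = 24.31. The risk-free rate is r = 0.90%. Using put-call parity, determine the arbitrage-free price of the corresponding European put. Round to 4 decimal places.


Put-call parity: C - P = S_0 * exp(-qT) - K * exp(-rT).
S_0 * exp(-qT) = 24.1000 * 1.00000000 = 24.10000000
K * exp(-rT) = 24.3100 * 0.99925058 = 24.29178162
P = C - S*exp(-qT) + K*exp(-rT)
P = 0.8263 - 24.10000000 + 24.29178162 = 1.0181

Answer: Put price = 1.0181


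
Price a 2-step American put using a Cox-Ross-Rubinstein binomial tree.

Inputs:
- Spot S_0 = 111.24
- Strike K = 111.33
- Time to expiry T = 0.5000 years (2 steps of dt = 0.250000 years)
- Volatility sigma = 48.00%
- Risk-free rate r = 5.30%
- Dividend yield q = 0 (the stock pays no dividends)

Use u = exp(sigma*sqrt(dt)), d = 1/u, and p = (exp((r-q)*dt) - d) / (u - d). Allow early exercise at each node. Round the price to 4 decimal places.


dt = T/N = 0.250000
u = exp(sigma*sqrt(dt)) = 1.271249; d = 1/u = 0.786628
p = (exp((r-q)*dt) - d) / (u - d) = 0.467809
Discount per step: exp(-r*dt) = 0.986837
Stock lattice S(k, i) with i counting down-moves:
  k=0: S(0,0) = 111.2400
  k=1: S(1,0) = 141.4138; S(1,1) = 87.5045
  k=2: S(2,0) = 179.7721; S(2,1) = 111.2400; S(2,2) = 68.8335
Terminal payoffs V(N, i) = max(K - S_T, 0):
  V(2,0) = 0.000000; V(2,1) = 0.090000; V(2,2) = 42.496535
Backward induction: V(k, i) = exp(-r*dt) * [p * V(k+1, i) + (1-p) * V(k+1, i+1)]; then take max(V_cont, immediate exercise) for American.
  V(1,0) = exp(-r*dt) * [p*0.000000 + (1-p)*0.090000] = 0.047267; exercise = 0.000000; V(1,0) = max -> 0.047267
  V(1,1) = exp(-r*dt) * [p*0.090000 + (1-p)*42.496535] = 22.360124; exercise = 23.825517; V(1,1) = max -> 23.825517
  V(0,0) = exp(-r*dt) * [p*0.047267 + (1-p)*23.825517] = 12.534643; exercise = 0.090000; V(0,0) = max -> 12.534643

Answer: Price = V(0,0) = 12.5346


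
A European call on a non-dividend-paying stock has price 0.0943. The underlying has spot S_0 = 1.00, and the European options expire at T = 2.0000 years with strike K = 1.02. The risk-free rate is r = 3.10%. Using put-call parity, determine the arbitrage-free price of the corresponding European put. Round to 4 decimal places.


Answer: Put price = 0.0530

Derivation:
Put-call parity: C - P = S_0 * exp(-qT) - K * exp(-rT).
S_0 * exp(-qT) = 1.0000 * 1.00000000 = 1.00000000
K * exp(-rT) = 1.0200 * 0.93988289 = 0.95868054
P = C - S*exp(-qT) + K*exp(-rT)
P = 0.0943 - 1.00000000 + 0.95868054 = 0.0530


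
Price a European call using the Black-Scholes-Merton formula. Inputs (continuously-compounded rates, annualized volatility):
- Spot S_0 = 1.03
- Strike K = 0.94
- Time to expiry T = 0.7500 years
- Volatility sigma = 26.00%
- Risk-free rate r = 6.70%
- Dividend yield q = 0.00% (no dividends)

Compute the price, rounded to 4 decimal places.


Answer: Price = 0.1707

Derivation:
d1 = (ln(S/K) + (r - q + 0.5*sigma^2) * T) / (sigma * sqrt(T)) = 0.74182495
d2 = d1 - sigma * sqrt(T) = 0.51665835
exp(-rT) = 0.95099165; exp(-qT) = 1.00000000
C = S_0 * exp(-qT) * N(d1) - K * exp(-rT) * N(d2)
N(d1) = 0.77090330; N(d2) = 0.69730266
C = 1.0300 * 1.00000000 * 0.77090330 - 0.9400 * 0.95099165 * 0.69730266 = 0.1707


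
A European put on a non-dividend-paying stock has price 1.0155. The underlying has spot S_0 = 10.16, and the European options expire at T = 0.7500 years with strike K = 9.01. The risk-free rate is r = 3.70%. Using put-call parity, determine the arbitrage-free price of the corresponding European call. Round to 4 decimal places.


Answer: Call price = 2.4121

Derivation:
Put-call parity: C - P = S_0 * exp(-qT) - K * exp(-rT).
S_0 * exp(-qT) = 10.1600 * 1.00000000 = 10.16000000
K * exp(-rT) = 9.0100 * 0.97263149 = 8.76340976
C = P + S*exp(-qT) - K*exp(-rT)
C = 1.0155 + 10.16000000 - 8.76340976 = 2.4121


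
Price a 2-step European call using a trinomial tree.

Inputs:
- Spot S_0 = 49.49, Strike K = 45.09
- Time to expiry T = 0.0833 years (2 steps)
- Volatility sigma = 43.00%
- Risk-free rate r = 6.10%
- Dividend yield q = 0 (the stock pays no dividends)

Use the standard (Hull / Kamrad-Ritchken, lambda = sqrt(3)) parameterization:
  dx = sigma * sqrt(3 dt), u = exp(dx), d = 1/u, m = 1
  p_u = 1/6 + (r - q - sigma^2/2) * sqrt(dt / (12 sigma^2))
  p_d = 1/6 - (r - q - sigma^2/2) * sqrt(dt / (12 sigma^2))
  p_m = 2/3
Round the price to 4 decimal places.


Answer: Price = V(0,0) = 5.4626

Derivation:
dt = T/N = 0.041650; dx = sigma*sqrt(3*dt) = 0.151998
u = exp(dx) = 1.164157; d = 1/u = 0.858990
p_u = 0.162358, p_m = 0.666667, p_d = 0.170976
Discount per step: exp(-r*dt) = 0.997463
Stock lattice S(k, j) with j the centered position index:
  k=0: S(0,+0) = 49.4900
  k=1: S(1,-1) = 42.5114; S(1,+0) = 49.4900; S(1,+1) = 57.6141
  k=2: S(2,-2) = 36.5169; S(2,-1) = 42.5114; S(2,+0) = 49.4900; S(2,+1) = 57.6141; S(2,+2) = 67.0719
Terminal payoffs V(N, j) = max(S_T - K, 0):
  V(2,-2) = 0.000000; V(2,-1) = 0.000000; V(2,+0) = 4.400000; V(2,+1) = 12.524149; V(2,+2) = 21.981937
Backward induction: V(k, j) = exp(-r*dt) * [p_u * V(k+1, j+1) + p_m * V(k+1, j) + p_d * V(k+1, j-1)]
  V(1,-1) = exp(-r*dt) * [p_u*4.400000 + p_m*0.000000 + p_d*0.000000] = 0.712561
  V(1,+0) = exp(-r*dt) * [p_u*12.524149 + p_m*4.400000 + p_d*0.000000] = 4.954123
  V(1,+1) = exp(-r*dt) * [p_u*21.981937 + p_m*12.524149 + p_d*4.400000] = 12.638512
  V(0,+0) = exp(-r*dt) * [p_u*12.638512 + p_m*4.954123 + p_d*0.712561] = 5.462643


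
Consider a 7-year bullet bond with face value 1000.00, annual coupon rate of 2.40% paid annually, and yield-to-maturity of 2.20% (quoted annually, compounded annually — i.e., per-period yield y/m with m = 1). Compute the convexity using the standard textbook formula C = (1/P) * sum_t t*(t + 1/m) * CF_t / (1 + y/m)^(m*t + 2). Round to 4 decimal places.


Answer: Convexity = 48.8388

Derivation:
Coupon per period c = face * coupon_rate / m = 24.000000
Periods per year m = 1; per-period yield y/m = 0.022000
Number of cashflows N = 7
Cashflows (t years, CF_t, discount factor 1/(1+y/m)^(m*t), PV):
  t = 1.0000: CF_t = 24.000000, DF = 0.978474, PV = 23.483366
  t = 2.0000: CF_t = 24.000000, DF = 0.957411, PV = 22.977853
  t = 3.0000: CF_t = 24.000000, DF = 0.936801, PV = 22.483222
  t = 4.0000: CF_t = 24.000000, DF = 0.916635, PV = 21.999239
  t = 5.0000: CF_t = 24.000000, DF = 0.896903, PV = 21.525674
  t = 6.0000: CF_t = 24.000000, DF = 0.877596, PV = 21.062304
  t = 7.0000: CF_t = 1024.000000, DF = 0.858704, PV = 879.313389
Price P = sum_t PV_t = 1012.845047
Convexity numerator sum_t t*(t + 1/m) * CF_t / (1+y/m)^(m*t + 2):
  t = 1.0000: term = 44.966445
  t = 2.0000: term = 131.995434
  t = 3.0000: term = 258.308090
  t = 4.0000: term = 421.246070
  t = 5.0000: term = 618.267227
  t = 6.0000: term = 846.941406
  t = 7.0000: term = 47144.379218
Convexity = (1/P) * sum = 49466.103890 / 1012.845047 = 48.838768
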